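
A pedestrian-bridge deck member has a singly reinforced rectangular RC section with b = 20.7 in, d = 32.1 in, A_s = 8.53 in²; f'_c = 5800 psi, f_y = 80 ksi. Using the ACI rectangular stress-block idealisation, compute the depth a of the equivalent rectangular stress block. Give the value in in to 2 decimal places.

a ≈ 6.69 in

T = A_s f_y = 8.53 × 80 = 682.4 kips.
a = T/(0.85 f'_c b) = 682.4/(0.85 × 5.8 × 20.7) = 6.69 in.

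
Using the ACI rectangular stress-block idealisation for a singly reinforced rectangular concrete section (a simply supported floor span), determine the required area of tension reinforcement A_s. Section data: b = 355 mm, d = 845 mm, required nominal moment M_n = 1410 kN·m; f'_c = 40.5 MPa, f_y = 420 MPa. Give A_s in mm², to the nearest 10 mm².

A_s ≈ 4360 mm²

With M_n = 0.85 f'_c a b (d − a/2), solve the quadratic for a:
a = d − √(d² − 2M_n/(0.85 f'_c b)) = 845 − √(845² − 2 × 1410×10⁶/(0.85 × 40.5 × 355)) = 149.82 mm.
A_s = 0.85 f'_c a b / f_y = 0.85 × 40.5 × 149.82 × 355 / 420 = 4359.4 mm².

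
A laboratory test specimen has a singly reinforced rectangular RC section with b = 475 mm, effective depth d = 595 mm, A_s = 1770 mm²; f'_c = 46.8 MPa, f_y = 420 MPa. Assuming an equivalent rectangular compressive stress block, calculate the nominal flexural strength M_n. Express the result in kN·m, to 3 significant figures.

T = A_s f_y = 1770 × 420 = 743400 N = 743.4 kN.
From C = T: a = T/(0.85 f'_c b) = 743400/(0.85 × 46.8 × 475) = 39.34 mm.
M_n = T(d − a/2) = 743.4 kN × (595 − 19.67) mm = 427.70 kN·m.

M_n ≈ 428 kN·m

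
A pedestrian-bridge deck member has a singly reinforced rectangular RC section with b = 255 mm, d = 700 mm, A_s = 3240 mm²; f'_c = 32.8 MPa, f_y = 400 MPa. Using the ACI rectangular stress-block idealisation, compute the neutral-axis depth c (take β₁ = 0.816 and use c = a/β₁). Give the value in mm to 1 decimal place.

c ≈ 223.4 mm

T = A_s f_y = 3240 × 400 = 1296000 N = 1296 kN.
Setting C = 0.85 f'_c a b equal to T: a = 1296000/(0.85 × 32.8 × 255) = 182.294 mm.
With β₁ = 0.816, c = a/β₁ = 182.294/0.816 = 223.4 mm.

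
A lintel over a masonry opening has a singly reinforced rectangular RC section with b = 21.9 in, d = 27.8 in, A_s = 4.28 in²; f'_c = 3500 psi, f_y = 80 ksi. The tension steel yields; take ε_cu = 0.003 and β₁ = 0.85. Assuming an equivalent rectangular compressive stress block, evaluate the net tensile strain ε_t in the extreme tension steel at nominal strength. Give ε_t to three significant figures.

ε_t ≈ 0.0105

a = A_s f_y/(0.85 f'_c b) = 5.255 in.
β₁ = 0.85, so c = a/β₁ = 5.255/0.85 = 6.182 in.
From the linear strain diagram with ε_cu = 0.003: ε_t = 0.003 (d − c)/c = 0.003 × (27.8 − 6.182)/6.182 = 0.0105.
Since ε_t ≥ 0.005, the section is tension-controlled.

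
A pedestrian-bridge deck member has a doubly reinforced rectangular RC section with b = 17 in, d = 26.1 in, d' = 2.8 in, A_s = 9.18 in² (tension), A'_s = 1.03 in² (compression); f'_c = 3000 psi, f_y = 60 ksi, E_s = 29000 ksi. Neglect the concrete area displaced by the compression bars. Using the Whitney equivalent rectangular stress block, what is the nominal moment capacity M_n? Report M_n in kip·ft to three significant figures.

M_n ≈ 954 kip·ft

Assume both steels yield.
a = (A_s − A'_s) f_y/(0.85 f'_c b) = (9.18 − 1.03) × 60/(0.85 × 3 × 17) = 11.280 in.
c = a/β₁ = 11.280/0.85 = 13.271 in; ε'_s = 0.003(c − d')/c = 0.0024 ≥ ε_y = 0.0021, so the compression steel yields.
M_n = (A_s − A'_s) f_y (d − a/2) + A'_s f_y (d − d') = 489 × (26.1 − 5.64) + 61.8 × (26.1 − 2.8) = 10004.9 + 1439.9 = 11444.8 kip·in = 11444.8/12 = 953.73 kip·ft.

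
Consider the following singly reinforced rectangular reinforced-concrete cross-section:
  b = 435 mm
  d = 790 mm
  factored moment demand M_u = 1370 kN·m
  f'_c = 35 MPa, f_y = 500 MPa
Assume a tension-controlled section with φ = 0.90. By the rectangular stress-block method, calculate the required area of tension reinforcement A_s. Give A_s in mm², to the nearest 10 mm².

M_n = M_u/φ = 1370/0.90 = 1522.22 kN·m.
With M_n = 0.85 f'_c a b (d − a/2), solve the quadratic for a:
a = d − √(d² − 2M_n/(0.85 f'_c b)) = 790 − √(790² − 2 × 1522.22×10⁶/(0.85 × 35 × 435)) = 166.42 mm.
A_s = 0.85 f'_c a b / f_y = 0.85 × 35 × 166.42 × 435 / 500 = 4307.4 mm².

A_s ≈ 4310 mm²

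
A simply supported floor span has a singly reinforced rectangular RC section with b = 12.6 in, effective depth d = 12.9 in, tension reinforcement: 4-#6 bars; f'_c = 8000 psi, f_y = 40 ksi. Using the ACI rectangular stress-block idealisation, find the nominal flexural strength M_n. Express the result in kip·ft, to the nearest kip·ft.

M_n ≈ 73 kip·ft

A_s = 4 × 0.44 = 1.76 in².
T = A_s f_y = 1.76 × 40 = 70.4 kips.
a = T/(0.85 f'_c b) = 70.4/(0.85 × 8 × 12.6) = 0.822 in.
M_n = T(d − a/2) = 70.4 × (12.9 − 0.411) = 879.2 kip·in = 879.2/12 = 73.27 kip·ft.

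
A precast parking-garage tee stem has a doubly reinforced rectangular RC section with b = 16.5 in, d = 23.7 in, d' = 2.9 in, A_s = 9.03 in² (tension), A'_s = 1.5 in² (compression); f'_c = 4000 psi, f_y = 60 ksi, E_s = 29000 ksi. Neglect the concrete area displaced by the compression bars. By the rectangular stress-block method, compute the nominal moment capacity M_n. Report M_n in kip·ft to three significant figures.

Assume both steels yield.
a = (A_s − A'_s) f_y/(0.85 f'_c b) = (9.03 − 1.5) × 60/(0.85 × 4 × 16.5) = 8.053 in.
c = a/β₁ = 8.053/0.85 = 9.474 in; ε'_s = 0.003(c − d')/c = 0.0021 ≥ ε_y = 0.0021, so the compression steel yields.
M_n = (A_s − A'_s) f_y (d − a/2) + A'_s f_y (d − d') = 451.8 × (23.7 − 4.0265) + 90 × (23.7 − 2.9) = 8888.5 + 1872.0 = 10760.5 kip·in = 10760.5/12 = 896.71 kip·ft.

M_n ≈ 897 kip·ft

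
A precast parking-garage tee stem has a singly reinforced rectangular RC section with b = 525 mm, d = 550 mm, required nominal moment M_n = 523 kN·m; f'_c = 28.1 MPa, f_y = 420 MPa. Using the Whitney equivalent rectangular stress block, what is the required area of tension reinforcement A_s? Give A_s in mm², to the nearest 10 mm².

With M_n = 0.85 f'_c a b (d − a/2), solve the quadratic for a:
a = d − √(d² − 2M_n/(0.85 f'_c b)) = 550 − √(550² − 2 × 523×10⁶/(0.85 × 28.1 × 525)) = 81.94 mm.
A_s = 0.85 f'_c a b / f_y = 0.85 × 28.1 × 81.94 × 525 / 420 = 2446.4 mm².

A_s ≈ 2450 mm²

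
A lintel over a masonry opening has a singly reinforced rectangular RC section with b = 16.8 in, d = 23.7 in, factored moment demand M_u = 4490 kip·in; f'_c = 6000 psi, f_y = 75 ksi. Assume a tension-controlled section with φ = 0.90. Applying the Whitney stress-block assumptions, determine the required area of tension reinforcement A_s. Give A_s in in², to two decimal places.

M_n = M_u/φ = 4490/0.90 = 4988.89 kip·in.
From M_n = 0.85 f'_c a b (d − a/2):
a = d − √(d² − 2M_n/(0.85 f'_c b)) = 23.7 − √(23.7² − 2 × 4988.89/(0.85 × 6 × 16.8)) = 2.599 in.
A_s = 0.85 f'_c a b / f_y = 0.85 × 6 × 2.599 × 16.8 / 75 = 2.969 in².

A_s ≈ 2.97 in²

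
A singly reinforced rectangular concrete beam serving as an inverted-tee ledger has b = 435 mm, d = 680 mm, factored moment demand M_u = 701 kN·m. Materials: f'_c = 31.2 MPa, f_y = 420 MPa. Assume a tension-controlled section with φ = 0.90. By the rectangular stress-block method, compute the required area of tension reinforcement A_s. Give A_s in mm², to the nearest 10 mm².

M_n = M_u/φ = 701/0.90 = 778.889 kN·m.
With M_n = 0.85 f'_c a b (d − a/2), solve the quadratic for a:
a = d − √(d² − 2M_n/(0.85 f'_c b)) = 680 − √(680² − 2 × 778.889×10⁶/(0.85 × 31.2 × 435)) = 107.84 mm.
A_s = 0.85 f'_c a b / f_y = 0.85 × 31.2 × 107.84 × 435 / 420 = 2962.1 mm².

A_s ≈ 2960 mm²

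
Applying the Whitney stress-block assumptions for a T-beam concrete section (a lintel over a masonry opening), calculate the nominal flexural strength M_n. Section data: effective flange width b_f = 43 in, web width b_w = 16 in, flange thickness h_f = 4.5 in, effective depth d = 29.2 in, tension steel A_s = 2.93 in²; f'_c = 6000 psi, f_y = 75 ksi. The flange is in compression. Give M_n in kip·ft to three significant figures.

Tension: T = A_s f_y = 2.93 × 75 = 219.75 kips.
Try a within the flange: a = T/(0.85 f'_c b_f) = 219.75/(0.85 × 6 × 43) = 1.002 in.
Since a = 1.002 ≤ h_f = 4.5 in, the stress block lies entirely in the flange; analyse as a rectangular beam of width b_f.
M_n = T(d − a/2) = 219.75 × (29.2 − 0.501) = 6306.6 kip·in.
M_n = 6306.6/12 = 525.55 kip·ft.

M_n ≈ 526 kip·ft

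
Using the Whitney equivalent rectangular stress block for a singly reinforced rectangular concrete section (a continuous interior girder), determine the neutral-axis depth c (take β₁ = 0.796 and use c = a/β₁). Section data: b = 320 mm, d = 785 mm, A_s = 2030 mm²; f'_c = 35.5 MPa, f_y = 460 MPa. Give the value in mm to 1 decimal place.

T = A_s f_y = 2030 × 460 = 933800 N = 933.8 kN.
Setting C = 0.85 f'_c a b equal to T: a = 933800/(0.85 × 35.5 × 320) = 96.707 mm.
With β₁ = 0.796, c = a/β₁ = 96.707/0.796 = 121.5 mm.

c ≈ 121.5 mm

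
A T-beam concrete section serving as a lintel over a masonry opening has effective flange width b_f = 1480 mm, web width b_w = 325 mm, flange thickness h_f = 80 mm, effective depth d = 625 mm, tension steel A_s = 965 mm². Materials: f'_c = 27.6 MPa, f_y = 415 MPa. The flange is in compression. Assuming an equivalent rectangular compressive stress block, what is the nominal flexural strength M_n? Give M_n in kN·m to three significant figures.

Tension: T = A_s f_y = 965 × 415 = 400475 N.
Try a within the flange: a = T/(0.85 f'_c b_f) = 400475/(0.85 × 27.6 × 1480) = 11.53 mm.
Since a = 11.53 ≤ h_f = 80 mm, the stress block lies entirely in the flange; analyse as a rectangular beam of width b_f.
M_n = T(d − a/2) = 400475 × (625 − 5.765) = 247.99 × 10⁶ N·mm.
M_n = 247.99 kN·m.

M_n ≈ 248 kN·m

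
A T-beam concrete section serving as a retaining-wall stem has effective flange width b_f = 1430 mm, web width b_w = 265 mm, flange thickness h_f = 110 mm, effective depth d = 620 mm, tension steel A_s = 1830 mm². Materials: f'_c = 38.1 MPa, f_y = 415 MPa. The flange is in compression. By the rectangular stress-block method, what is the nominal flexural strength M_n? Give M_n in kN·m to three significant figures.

Tension: T = A_s f_y = 1830 × 415 = 759450 N.
Try a within the flange: a = T/(0.85 f'_c b_f) = 759450/(0.85 × 38.1 × 1430) = 16.40 mm.
Since a = 16.40 ≤ h_f = 110 mm, the stress block lies entirely in the flange; analyse as a rectangular beam of width b_f.
M_n = T(d − a/2) = 759450 × (620 − 8.2) = 464.63 × 10⁶ N·mm.
M_n = 464.63 kN·m.

M_n ≈ 465 kN·m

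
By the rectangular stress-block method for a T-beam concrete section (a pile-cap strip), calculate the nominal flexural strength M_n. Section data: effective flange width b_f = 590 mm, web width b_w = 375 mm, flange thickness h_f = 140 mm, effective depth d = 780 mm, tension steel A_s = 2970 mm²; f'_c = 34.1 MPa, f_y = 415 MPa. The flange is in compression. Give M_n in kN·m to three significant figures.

Tension: T = A_s f_y = 2970 × 415 = 1232550 N.
Try a within the flange: a = T/(0.85 f'_c b_f) = 1232550/(0.85 × 34.1 × 590) = 72.07 mm.
Since a = 72.07 ≤ h_f = 140 mm, the stress block lies entirely in the flange; analyse as a rectangular beam of width b_f.
M_n = T(d − a/2) = 1232550 × (780 − 36.035) = 916.97 × 10⁶ N·mm.
M_n = 916.97 kN·m.

M_n ≈ 917 kN·m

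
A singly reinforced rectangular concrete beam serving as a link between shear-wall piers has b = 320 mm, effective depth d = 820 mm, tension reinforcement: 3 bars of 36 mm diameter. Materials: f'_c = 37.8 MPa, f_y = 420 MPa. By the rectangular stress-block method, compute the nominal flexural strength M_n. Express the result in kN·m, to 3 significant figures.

A_s = 3 × 1018 = 3054 mm².
T = A_s f_y = 3054 × 420 = 1282680 N = 1282.68 kN.
From C = T: a = T/(0.85 f'_c b) = 1282680/(0.85 × 37.8 × 320) = 124.75 mm.
M_n = T(d − a/2) = 1282.68 kN × (820 − 62.375) mm = 971.79 kN·m.

M_n ≈ 972 kN·m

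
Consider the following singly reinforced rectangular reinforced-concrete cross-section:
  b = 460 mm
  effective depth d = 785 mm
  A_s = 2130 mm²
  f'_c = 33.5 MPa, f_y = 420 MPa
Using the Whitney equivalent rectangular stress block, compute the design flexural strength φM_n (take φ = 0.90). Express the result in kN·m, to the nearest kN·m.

T = A_s f_y = 2130 × 420 = 894600 N = 894.6 kN.
From C = T: a = T/(0.85 f'_c b) = 894600/(0.85 × 33.5 × 460) = 68.30 mm.
M_n = T(d − a/2) = 894.6 kN × (785 − 34.15) mm = 671.71 kN·m.
φM_n = 0.90 × 671.71 = 604.54 kN·m.

φM_n ≈ 605 kN·m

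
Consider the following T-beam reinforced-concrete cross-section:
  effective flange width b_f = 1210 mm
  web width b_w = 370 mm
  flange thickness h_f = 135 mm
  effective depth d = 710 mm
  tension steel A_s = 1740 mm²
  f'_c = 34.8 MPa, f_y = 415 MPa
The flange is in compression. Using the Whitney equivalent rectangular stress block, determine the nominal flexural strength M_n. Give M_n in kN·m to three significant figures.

Tension: T = A_s f_y = 1740 × 415 = 722100 N.
Try a within the flange: a = T/(0.85 f'_c b_f) = 722100/(0.85 × 34.8 × 1210) = 20.18 mm.
Since a = 20.18 ≤ h_f = 135 mm, the stress block lies entirely in the flange; analyse as a rectangular beam of width b_f.
M_n = T(d − a/2) = 722100 × (710 − 10.09) = 505.41 × 10⁶ N·mm.
M_n = 505.41 kN·m.

M_n ≈ 505 kN·m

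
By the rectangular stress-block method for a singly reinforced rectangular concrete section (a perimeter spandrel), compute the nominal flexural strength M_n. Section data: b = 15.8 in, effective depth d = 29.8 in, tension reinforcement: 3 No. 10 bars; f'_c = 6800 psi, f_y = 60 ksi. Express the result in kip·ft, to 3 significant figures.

M_n ≈ 544 kip·ft

A_s = 3 × 1.27 = 3.81 in².
T = A_s f_y = 3.81 × 60 = 228.6 kips.
a = T/(0.85 f'_c b) = 228.6/(0.85 × 6.8 × 15.8) = 2.503 in.
M_n = T(d − a/2) = 228.6 × (29.8 − 1.2515) = 6526.2 kip·in = 6526.2/12 = 543.85 kip·ft.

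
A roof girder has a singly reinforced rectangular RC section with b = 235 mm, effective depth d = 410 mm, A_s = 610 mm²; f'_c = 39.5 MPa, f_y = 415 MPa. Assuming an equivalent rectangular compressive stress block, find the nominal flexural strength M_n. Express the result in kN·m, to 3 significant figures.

M_n ≈ 99.7 kN·m

T = A_s f_y = 610 × 415 = 253150 N = 253.15 kN.
From C = T: a = T/(0.85 f'_c b) = 253150/(0.85 × 39.5 × 235) = 32.08 mm.
M_n = T(d − a/2) = 253.15 kN × (410 − 16.04) mm = 99.73 kN·m.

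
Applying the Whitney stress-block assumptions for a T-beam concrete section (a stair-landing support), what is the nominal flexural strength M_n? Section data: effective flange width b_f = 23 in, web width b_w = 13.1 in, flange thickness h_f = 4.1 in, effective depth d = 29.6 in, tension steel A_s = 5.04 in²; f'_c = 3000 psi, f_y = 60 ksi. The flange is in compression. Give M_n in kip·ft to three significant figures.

M_n ≈ 679 kip·ft

Tension: T = A_s f_y = 5.04 × 60 = 302.4 kips.
Try a within the flange: a = T/(0.85 f'_c b_f) = 302.4/(0.85 × 3 × 23) = 5.156 in.
a = 5.156 > h_f = 4.1 in: the block extends into the web. Split into flange-overhang and web parts.
C_f = 0.85 f'_c (b_f − b_w) h_f = 0.85 × 3 × (23 − 13.1) × 4.1 = 103.5 kips.
Remaining web compression depth: a_w = (T − C_f)/(0.85 f'_c b_w) = (302.4 − 103.5)/(0.85 × 3 × 13.1) = 5.954 in.
M_n = C_f(d − h_f/2) + (T − C_f)(d − a_w/2) = 103.5 × (29.6 − 2.05) + 198.9 × (29.6 − 2.977) = 2851.4 + 5295.3 = 8146.7 kip·in.
M_n = 8146.7/12 = 678.89 kip·ft.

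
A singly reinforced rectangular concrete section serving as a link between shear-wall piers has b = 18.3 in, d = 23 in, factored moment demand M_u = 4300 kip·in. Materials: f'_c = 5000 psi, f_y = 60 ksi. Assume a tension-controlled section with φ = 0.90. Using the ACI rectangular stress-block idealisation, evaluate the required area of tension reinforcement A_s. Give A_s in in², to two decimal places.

A_s ≈ 3.69 in²

M_n = M_u/φ = 4300/0.90 = 4777.78 kip·in.
From M_n = 0.85 f'_c a b (d − a/2):
a = d − √(d² − 2M_n/(0.85 f'_c b)) = 23 − √(23² − 2 × 4777.78/(0.85 × 5 × 18.3)) = 2.847 in.
A_s = 0.85 f'_c a b / f_y = 0.85 × 5 × 2.847 × 18.3 / 60 = 3.690 in².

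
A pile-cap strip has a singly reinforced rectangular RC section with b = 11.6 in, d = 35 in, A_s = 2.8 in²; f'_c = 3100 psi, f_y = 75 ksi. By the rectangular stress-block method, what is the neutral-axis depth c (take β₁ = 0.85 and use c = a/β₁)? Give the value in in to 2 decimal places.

T = A_s f_y = 2.8 × 75 = 210 kips.
a = T/(0.85 f'_c b) = 210/(0.85 × 3.1 × 11.6) = 6.8704 in.
With β₁ = 0.85, c = a/β₁ = 6.8704/0.85 = 8.08 in.

c ≈ 8.08 in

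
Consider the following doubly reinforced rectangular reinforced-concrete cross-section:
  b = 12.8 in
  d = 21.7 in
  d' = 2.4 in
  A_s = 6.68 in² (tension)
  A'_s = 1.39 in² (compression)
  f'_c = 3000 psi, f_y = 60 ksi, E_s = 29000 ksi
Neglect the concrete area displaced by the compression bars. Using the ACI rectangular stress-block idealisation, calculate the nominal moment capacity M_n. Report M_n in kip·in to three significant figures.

M_n ≈ 6950 kip·in

Assume both steels yield.
a = (A_s − A'_s) f_y/(0.85 f'_c b) = (6.68 − 1.39) × 60/(0.85 × 3 × 12.8) = 9.724 in.
c = a/β₁ = 9.724/0.85 = 11.440 in; ε'_s = 0.003(c − d')/c = 0.0024 ≥ ε_y = 0.0021, so the compression steel yields.
M_n = (A_s − A'_s) f_y (d − a/2) + A'_s f_y (d − d') = 317.4 × (21.7 − 4.862) + 83.4 × (21.7 − 2.4) = 5344.4 + 1609.6 = 6954.0 kip·in.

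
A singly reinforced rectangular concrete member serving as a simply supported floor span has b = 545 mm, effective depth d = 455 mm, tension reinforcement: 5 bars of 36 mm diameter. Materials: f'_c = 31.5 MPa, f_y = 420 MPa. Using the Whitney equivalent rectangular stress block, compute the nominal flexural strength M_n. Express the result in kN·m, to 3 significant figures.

M_n ≈ 816 kN·m

A_s = 5 × 1018 = 5090 mm².
T = A_s f_y = 5090 × 420 = 2137800 N = 2137.8 kN.
From C = T: a = T/(0.85 f'_c b) = 2137800/(0.85 × 31.5 × 545) = 146.50 mm.
M_n = T(d − a/2) = 2137.8 kN × (455 − 73.25) mm = 816.11 kN·m.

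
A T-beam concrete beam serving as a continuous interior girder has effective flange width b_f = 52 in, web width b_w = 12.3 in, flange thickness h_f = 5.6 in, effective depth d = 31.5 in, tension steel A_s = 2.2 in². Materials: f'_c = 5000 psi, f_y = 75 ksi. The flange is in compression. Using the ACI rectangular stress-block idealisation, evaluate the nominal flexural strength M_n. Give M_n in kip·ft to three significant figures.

M_n ≈ 428 kip·ft

Tension: T = A_s f_y = 2.2 × 75 = 165 kips.
Try a within the flange: a = T/(0.85 f'_c b_f) = 165/(0.85 × 5 × 52) = 0.747 in.
Since a = 0.747 ≤ h_f = 5.6 in, the stress block lies entirely in the flange; analyse as a rectangular beam of width b_f.
M_n = T(d − a/2) = 165 × (31.5 − 0.3735) = 5135.9 kip·in.
M_n = 5135.9/12 = 427.99 kip·ft.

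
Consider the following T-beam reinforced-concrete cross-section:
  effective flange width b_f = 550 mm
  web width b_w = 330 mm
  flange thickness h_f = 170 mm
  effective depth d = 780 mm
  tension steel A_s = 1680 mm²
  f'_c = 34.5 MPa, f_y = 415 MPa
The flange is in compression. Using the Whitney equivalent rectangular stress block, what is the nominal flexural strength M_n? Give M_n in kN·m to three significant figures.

Tension: T = A_s f_y = 1680 × 415 = 697200 N.
Try a within the flange: a = T/(0.85 f'_c b_f) = 697200/(0.85 × 34.5 × 550) = 43.23 mm.
Since a = 43.23 ≤ h_f = 170 mm, the stress block lies entirely in the flange; analyse as a rectangular beam of width b_f.
M_n = T(d − a/2) = 697200 × (780 − 21.615) = 528.75 × 10⁶ N·mm.
M_n = 528.75 kN·m.

M_n ≈ 529 kN·m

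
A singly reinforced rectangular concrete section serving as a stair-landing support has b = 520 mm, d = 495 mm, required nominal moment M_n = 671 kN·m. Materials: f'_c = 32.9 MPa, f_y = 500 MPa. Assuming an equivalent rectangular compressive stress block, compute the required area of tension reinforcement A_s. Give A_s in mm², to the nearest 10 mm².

With M_n = 0.85 f'_c a b (d − a/2), solve the quadratic for a:
a = d − √(d² − 2M_n/(0.85 f'_c b)) = 495 − √(495² − 2 × 671×10⁶/(0.85 × 32.9 × 520)) = 104.18 mm.
A_s = 0.85 f'_c a b / f_y = 0.85 × 32.9 × 104.18 × 520 / 500 = 3029.9 mm².

A_s ≈ 3030 mm²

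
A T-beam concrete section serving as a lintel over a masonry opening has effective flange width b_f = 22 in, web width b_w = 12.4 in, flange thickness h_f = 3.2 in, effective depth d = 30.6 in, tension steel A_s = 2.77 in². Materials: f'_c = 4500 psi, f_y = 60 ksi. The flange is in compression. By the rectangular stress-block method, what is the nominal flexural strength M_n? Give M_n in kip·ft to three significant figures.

Tension: T = A_s f_y = 2.77 × 60 = 166.2 kips.
Try a within the flange: a = T/(0.85 f'_c b_f) = 166.2/(0.85 × 4.5 × 22) = 1.975 in.
Since a = 1.975 ≤ h_f = 3.2 in, the stress block lies entirely in the flange; analyse as a rectangular beam of width b_f.
M_n = T(d − a/2) = 166.2 × (30.6 − 0.9875) = 4921.6 kip·in.
M_n = 4921.6/12 = 410.13 kip·ft.

M_n ≈ 410 kip·ft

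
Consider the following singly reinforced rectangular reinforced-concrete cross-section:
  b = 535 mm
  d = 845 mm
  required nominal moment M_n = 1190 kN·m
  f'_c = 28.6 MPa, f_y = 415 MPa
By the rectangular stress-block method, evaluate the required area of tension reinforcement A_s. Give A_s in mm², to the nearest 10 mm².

With M_n = 0.85 f'_c a b (d − a/2), solve the quadratic for a:
a = d − √(d² − 2M_n/(0.85 f'_c b)) = 845 − √(845² − 2 × 1190×10⁶/(0.85 × 28.6 × 535)) = 116.28 mm.
A_s = 0.85 f'_c a b / f_y = 0.85 × 28.6 × 116.28 × 535 / 415 = 3644.1 mm².

A_s ≈ 3640 mm²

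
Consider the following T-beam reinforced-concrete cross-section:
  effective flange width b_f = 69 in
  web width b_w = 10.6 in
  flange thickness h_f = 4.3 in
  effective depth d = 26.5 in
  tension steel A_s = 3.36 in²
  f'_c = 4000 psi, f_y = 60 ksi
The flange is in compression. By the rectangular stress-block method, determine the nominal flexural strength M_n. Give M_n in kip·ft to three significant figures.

M_n ≈ 438 kip·ft

Tension: T = A_s f_y = 3.36 × 60 = 201.6 kips.
Try a within the flange: a = T/(0.85 f'_c b_f) = 201.6/(0.85 × 4 × 69) = 0.859 in.
Since a = 0.859 ≤ h_f = 4.3 in, the stress block lies entirely in the flange; analyse as a rectangular beam of width b_f.
M_n = T(d − a/2) = 201.6 × (26.5 − 0.4295) = 5255.8 kip·in.
M_n = 5255.8/12 = 437.98 kip·ft.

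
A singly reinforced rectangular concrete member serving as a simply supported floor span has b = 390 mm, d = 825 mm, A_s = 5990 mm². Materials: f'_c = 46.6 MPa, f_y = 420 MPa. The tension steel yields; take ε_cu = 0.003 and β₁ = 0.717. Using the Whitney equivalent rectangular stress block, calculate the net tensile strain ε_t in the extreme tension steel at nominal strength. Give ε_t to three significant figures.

ε_t ≈ 0.00790

a = A_s f_y/(0.85 f'_c b) = 162.86 mm.
β₁ = 0.717, so c = a/β₁ = 162.86/0.717 = 227.14 mm.
From the linear strain diagram with ε_cu = 0.003: ε_t = 0.003 (d − c)/c = 0.003 × (825 − 227.14)/227.14 = 0.00790.
Since ε_t ≥ 0.005, the section is tension-controlled.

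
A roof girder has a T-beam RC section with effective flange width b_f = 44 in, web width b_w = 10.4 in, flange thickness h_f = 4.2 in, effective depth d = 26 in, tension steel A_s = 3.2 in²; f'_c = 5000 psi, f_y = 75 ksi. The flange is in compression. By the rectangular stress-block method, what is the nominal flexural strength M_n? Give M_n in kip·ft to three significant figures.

M_n ≈ 507 kip·ft

Tension: T = A_s f_y = 3.2 × 75 = 240 kips.
Try a within the flange: a = T/(0.85 f'_c b_f) = 240/(0.85 × 5 × 44) = 1.283 in.
Since a = 1.283 ≤ h_f = 4.2 in, the stress block lies entirely in the flange; analyse as a rectangular beam of width b_f.
M_n = T(d − a/2) = 240 × (26 − 0.6415) = 6086.0 kip·in.
M_n = 6086.0/12 = 507.17 kip·ft.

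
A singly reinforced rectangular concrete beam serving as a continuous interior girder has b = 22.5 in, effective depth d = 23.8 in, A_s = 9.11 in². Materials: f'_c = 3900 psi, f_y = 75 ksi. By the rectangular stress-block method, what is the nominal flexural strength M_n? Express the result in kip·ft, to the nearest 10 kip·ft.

M_n ≈ 1090 kip·ft

T = A_s f_y = 9.11 × 75 = 683.25 kips.
a = T/(0.85 f'_c b) = 683.25/(0.85 × 3.9 × 22.5) = 9.160 in.
M_n = T(d − a/2) = 683.25 × (23.8 − 4.58) = 13132.1 kip·in = 13132.1/12 = 1094.34 kip·ft.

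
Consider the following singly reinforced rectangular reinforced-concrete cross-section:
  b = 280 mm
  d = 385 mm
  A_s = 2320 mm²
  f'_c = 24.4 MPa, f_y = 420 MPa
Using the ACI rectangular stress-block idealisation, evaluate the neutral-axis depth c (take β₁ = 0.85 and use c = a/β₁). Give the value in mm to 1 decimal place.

c ≈ 197.4 mm

T = A_s f_y = 2320 × 420 = 974400 N = 974.4 kN.
Setting C = 0.85 f'_c a b equal to T: a = 974400/(0.85 × 24.4 × 280) = 167.792 mm.
With β₁ = 0.85, c = a/β₁ = 167.792/0.85 = 197.4 mm.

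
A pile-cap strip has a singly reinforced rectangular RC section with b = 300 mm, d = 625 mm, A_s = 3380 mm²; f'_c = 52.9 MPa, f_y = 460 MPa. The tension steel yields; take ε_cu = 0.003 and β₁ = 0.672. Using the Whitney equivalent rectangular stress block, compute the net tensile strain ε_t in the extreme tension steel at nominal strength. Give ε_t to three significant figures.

a = A_s f_y/(0.85 f'_c b) = 115.26 mm.
β₁ = 0.672, so c = a/β₁ = 115.26/0.672 = 171.52 mm.
From the linear strain diagram with ε_cu = 0.003: ε_t = 0.003 (d − c)/c = 0.003 × (625 − 171.52)/171.52 = 0.00793.
Since ε_t ≥ 0.005, the section is tension-controlled.

ε_t ≈ 0.00793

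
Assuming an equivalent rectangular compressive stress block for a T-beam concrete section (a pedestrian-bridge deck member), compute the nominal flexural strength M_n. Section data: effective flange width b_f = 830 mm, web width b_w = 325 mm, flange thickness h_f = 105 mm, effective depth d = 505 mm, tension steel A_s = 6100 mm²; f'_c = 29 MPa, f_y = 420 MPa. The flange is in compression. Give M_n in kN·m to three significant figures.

M_n ≈ 1130 kN·m

Tension: T = A_s f_y = 6100 × 420 = 2562000 N.
Try a within the flange: a = T/(0.85 f'_c b_f) = 2562000/(0.85 × 29 × 830) = 125.22 mm.
a = 125.22 > h_f = 105 mm: the block extends into the web. Split into flange-overhang and web parts.
C_f = 0.85 f'_c (b_f − b_w) h_f = 0.85 × 29 × (830 − 325) × 105 = 1307066 N.
Remaining web compression depth: a_w = (T − C_f)/(0.85 f'_c b_w) = (2562000 − 1307066)/(0.85 × 29 × 325) = 156.65 mm.
M_n = C_f(d − h_f/2) + (T − C_f)(d − a_w/2) = 1307066 × (505 − 52.5) + 1254934 × (505 − 78.325) = 591.45 + 535.45 = 1126.90 × 10⁶ N·mm.
M_n = 1126.90 kN·m.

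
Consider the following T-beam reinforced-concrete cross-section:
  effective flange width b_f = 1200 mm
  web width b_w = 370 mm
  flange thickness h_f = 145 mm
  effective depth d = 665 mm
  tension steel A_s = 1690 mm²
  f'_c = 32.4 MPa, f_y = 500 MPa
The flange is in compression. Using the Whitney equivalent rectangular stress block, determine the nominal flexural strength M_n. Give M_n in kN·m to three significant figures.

Tension: T = A_s f_y = 1690 × 500 = 845000 N.
Try a within the flange: a = T/(0.85 f'_c b_f) = 845000/(0.85 × 32.4 × 1200) = 25.57 mm.
Since a = 25.57 ≤ h_f = 145 mm, the stress block lies entirely in the flange; analyse as a rectangular beam of width b_f.
M_n = T(d − a/2) = 845000 × (665 − 12.785) = 551.12 × 10⁶ N·mm.
M_n = 551.12 kN·m.

M_n ≈ 551 kN·m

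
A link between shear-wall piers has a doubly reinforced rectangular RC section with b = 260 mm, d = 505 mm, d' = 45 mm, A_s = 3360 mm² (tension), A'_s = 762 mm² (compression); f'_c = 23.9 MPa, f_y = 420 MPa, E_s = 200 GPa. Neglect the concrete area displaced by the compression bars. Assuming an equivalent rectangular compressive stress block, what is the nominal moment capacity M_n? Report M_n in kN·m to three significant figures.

Assume both tension and compression steel yield.
Net tension couple steel: A_s − A'_s = 2598 mm².
a = (A_s − A'_s) f_y / (0.85 f'_c b) = 1091160/(0.85 × 23.9 × 260) = 206.58 mm.
c = a/β₁ = 206.58/0.85 = 243.04 mm; ε'_s = 0.003(c − d')/c = 0.0024 ≥ f_y/E_s = 0.0021, so compression steel does yield.
M_n = (A_s − A'_s) f_y (d − a/2) + A'_s f_y (d − d') = [1091160 × (505 − 103.29) + 320040 × (505 − 45)] × 10⁻⁶ = 438.33 + 147.22 = 585.55 kN·m.

M_n ≈ 586 kN·m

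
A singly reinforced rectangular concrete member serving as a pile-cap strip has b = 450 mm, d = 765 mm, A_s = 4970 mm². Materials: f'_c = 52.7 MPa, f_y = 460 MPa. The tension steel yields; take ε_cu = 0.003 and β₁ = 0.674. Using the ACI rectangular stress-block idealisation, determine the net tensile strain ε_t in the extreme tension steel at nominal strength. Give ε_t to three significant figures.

ε_t ≈ 0.0106

a = A_s f_y/(0.85 f'_c b) = 113.42 mm.
β₁ = 0.674, so c = a/β₁ = 113.42/0.674 = 168.28 mm.
From the linear strain diagram with ε_cu = 0.003: ε_t = 0.003 (d − c)/c = 0.003 × (765 − 168.28)/168.28 = 0.0106.
Since ε_t ≥ 0.005, the section is tension-controlled.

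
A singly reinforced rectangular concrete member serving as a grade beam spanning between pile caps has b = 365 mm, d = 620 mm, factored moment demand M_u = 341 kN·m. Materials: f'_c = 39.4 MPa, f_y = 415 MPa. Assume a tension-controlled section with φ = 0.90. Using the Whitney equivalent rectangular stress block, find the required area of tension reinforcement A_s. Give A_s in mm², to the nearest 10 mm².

M_n = M_u/φ = 341/0.90 = 378.889 kN·m.
With M_n = 0.85 f'_c a b (d − a/2), solve the quadratic for a:
a = d − √(d² − 2M_n/(0.85 f'_c b)) = 620 − √(620² − 2 × 378.889×10⁶/(0.85 × 39.4 × 365)) = 52.19 mm.
A_s = 0.85 f'_c a b / f_y = 0.85 × 39.4 × 52.19 × 365 / 415 = 1537.3 mm².

A_s ≈ 1540 mm²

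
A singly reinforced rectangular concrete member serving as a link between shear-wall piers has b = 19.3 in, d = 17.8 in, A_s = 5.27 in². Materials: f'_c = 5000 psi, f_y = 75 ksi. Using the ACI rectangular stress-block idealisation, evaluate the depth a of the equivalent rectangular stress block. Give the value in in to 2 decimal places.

a ≈ 4.82 in

T = A_s f_y = 5.27 × 75 = 395.25 kips.
a = T/(0.85 f'_c b) = 395.25/(0.85 × 5 × 19.3) = 4.82 in.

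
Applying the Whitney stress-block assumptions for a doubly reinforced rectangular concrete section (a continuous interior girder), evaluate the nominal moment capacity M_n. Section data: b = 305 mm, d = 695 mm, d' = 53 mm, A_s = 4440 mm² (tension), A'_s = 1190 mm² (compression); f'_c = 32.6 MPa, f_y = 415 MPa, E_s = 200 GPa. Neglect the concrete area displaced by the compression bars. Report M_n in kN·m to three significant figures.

M_n ≈ 1150 kN·m

Assume both tension and compression steel yield.
Net tension couple steel: A_s − A'_s = 3250 mm².
a = (A_s − A'_s) f_y / (0.85 f'_c b) = 1348750/(0.85 × 32.6 × 305) = 159.59 mm.
c = a/β₁ = 159.59/0.817 = 195.34 mm; ε'_s = 0.003(c − d')/c = 0.0022 ≥ f_y/E_s = 0.0021, so compression steel does yield.
M_n = (A_s − A'_s) f_y (d − a/2) + A'_s f_y (d − d') = [1348750 × (695 − 79.795) + 493850 × (695 − 53)] × 10⁻⁶ = 829.76 + 317.05 = 1146.81 kN·m.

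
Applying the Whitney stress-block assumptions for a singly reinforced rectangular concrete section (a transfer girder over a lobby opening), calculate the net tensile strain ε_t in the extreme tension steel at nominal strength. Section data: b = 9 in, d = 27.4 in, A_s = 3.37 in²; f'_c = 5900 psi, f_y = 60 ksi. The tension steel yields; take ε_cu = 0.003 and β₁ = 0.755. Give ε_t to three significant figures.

a = A_s f_y/(0.85 f'_c b) = 4.480 in.
β₁ = 0.755, so c = a/β₁ = 4.480/0.755 = 5.934 in.
From the linear strain diagram with ε_cu = 0.003: ε_t = 0.003 (d − c)/c = 0.003 × (27.4 − 5.934)/5.934 = 0.0109.
Since ε_t ≥ 0.005, the section is tension-controlled.

ε_t ≈ 0.0109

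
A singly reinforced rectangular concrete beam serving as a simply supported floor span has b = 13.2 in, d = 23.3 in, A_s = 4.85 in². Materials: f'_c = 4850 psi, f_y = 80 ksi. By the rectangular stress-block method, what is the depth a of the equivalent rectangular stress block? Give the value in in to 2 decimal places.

T = A_s f_y = 4.85 × 80 = 388 kips.
a = T/(0.85 f'_c b) = 388/(0.85 × 4.85 × 13.2) = 7.13 in.

a ≈ 7.13 in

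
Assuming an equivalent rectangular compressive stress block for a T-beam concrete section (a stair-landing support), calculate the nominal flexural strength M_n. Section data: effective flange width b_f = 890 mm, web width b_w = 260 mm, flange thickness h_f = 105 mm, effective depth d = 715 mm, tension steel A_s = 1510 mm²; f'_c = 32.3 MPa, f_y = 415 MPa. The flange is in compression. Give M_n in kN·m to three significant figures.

Tension: T = A_s f_y = 1510 × 415 = 626650 N.
Try a within the flange: a = T/(0.85 f'_c b_f) = 626650/(0.85 × 32.3 × 890) = 25.65 mm.
Since a = 25.65 ≤ h_f = 105 mm, the stress block lies entirely in the flange; analyse as a rectangular beam of width b_f.
M_n = T(d − a/2) = 626650 × (715 − 12.825) = 440.02 × 10⁶ N·mm.
M_n = 440.02 kN·m.

M_n ≈ 440 kN·m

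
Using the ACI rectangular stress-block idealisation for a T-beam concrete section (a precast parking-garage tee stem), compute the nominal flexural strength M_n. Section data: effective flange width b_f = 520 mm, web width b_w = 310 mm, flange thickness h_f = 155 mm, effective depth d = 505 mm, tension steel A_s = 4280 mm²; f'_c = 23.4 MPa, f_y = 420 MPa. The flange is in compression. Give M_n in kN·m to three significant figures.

Tension: T = A_s f_y = 4280 × 420 = 1797600 N.
Try a within the flange: a = T/(0.85 f'_c b_f) = 1797600/(0.85 × 23.4 × 520) = 173.80 mm.
a = 173.80 > h_f = 155 mm: the block extends into the web. Split into flange-overhang and web parts.
C_f = 0.85 f'_c (b_f − b_w) h_f = 0.85 × 23.4 × (520 − 310) × 155 = 647420 N.
Remaining web compression depth: a_w = (T − C_f)/(0.85 f'_c b_w) = (1797600 − 647420)/(0.85 × 23.4 × 310) = 186.54 mm.
M_n = C_f(d − h_f/2) + (T − C_f)(d − a_w/2) = 647420 × (505 − 77.5) + 1150180 × (505 − 93.27) = 276.77 + 473.56 = 750.33 × 10⁶ N·mm.
M_n = 750.33 kN·m.

M_n ≈ 750 kN·m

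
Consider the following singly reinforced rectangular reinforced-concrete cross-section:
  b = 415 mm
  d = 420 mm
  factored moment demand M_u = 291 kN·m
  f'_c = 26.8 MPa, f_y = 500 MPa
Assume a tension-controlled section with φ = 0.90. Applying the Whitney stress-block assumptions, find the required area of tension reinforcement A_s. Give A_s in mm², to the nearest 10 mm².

M_n = M_u/φ = 291/0.90 = 323.333 kN·m.
With M_n = 0.85 f'_c a b (d − a/2), solve the quadratic for a:
a = d − √(d² − 2M_n/(0.85 f'_c b)) = 420 − √(420² − 2 × 323.333×10⁶/(0.85 × 26.8 × 415)) = 91.37 mm.
A_s = 0.85 f'_c a b / f_y = 0.85 × 26.8 × 91.37 × 415 / 500 = 1727.6 mm².

A_s ≈ 1730 mm²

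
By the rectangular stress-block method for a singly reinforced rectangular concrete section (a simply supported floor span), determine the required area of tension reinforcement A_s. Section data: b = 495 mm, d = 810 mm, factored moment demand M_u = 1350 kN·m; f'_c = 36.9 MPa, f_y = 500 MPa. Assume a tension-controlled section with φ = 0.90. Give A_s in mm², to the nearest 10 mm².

A_s ≈ 4030 mm²

M_n = M_u/φ = 1350/0.90 = 1500 kN·m.
With M_n = 0.85 f'_c a b (d − a/2), solve the quadratic for a:
a = d − √(d² − 2M_n/(0.85 f'_c b)) = 810 − √(810² − 2 × 1500×10⁶/(0.85 × 36.9 × 495)) = 129.65 mm.
A_s = 0.85 f'_c a b / f_y = 0.85 × 36.9 × 129.65 × 495 / 500 = 4025.8 mm².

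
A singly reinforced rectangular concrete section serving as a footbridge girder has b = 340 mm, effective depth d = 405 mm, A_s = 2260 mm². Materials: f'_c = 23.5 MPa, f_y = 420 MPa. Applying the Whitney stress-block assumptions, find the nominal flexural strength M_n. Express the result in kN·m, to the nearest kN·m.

M_n ≈ 318 kN·m

T = A_s f_y = 2260 × 420 = 949200 N = 949.2 kN.
From C = T: a = T/(0.85 f'_c b) = 949200/(0.85 × 23.5 × 340) = 139.76 mm.
M_n = T(d − a/2) = 949.2 kN × (405 − 69.88) mm = 318.10 kN·m.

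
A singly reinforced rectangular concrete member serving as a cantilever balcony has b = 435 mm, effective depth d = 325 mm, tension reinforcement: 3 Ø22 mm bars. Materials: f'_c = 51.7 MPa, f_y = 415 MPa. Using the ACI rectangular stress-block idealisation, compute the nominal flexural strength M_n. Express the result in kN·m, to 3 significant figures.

A_s = 3 × 380 = 1140 mm².
T = A_s f_y = 1140 × 415 = 473100 N = 473.1 kN.
From C = T: a = T/(0.85 f'_c b) = 473100/(0.85 × 51.7 × 435) = 24.75 mm.
M_n = T(d − a/2) = 473.1 kN × (325 − 12.375) mm = 147.90 kN·m.

M_n ≈ 148 kN·m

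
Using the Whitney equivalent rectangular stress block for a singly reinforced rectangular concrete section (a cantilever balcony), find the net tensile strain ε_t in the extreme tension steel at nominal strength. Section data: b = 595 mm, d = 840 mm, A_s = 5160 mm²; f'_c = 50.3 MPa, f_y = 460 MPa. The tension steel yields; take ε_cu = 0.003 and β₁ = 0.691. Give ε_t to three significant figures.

a = A_s f_y/(0.85 f'_c b) = 93.30 mm.
β₁ = 0.691, so c = a/β₁ = 93.30/0.691 = 135.02 mm.
From the linear strain diagram with ε_cu = 0.003: ε_t = 0.003 (d − c)/c = 0.003 × (840 − 135.02)/135.02 = 0.0157.
Since ε_t ≥ 0.005, the section is tension-controlled.

ε_t ≈ 0.0157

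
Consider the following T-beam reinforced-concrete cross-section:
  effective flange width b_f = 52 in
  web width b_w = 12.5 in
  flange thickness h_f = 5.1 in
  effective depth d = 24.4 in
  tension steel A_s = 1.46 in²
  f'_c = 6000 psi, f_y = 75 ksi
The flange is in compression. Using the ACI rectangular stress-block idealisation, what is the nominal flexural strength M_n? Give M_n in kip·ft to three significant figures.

M_n ≈ 221 kip·ft

Tension: T = A_s f_y = 1.46 × 75 = 109.5 kips.
Try a within the flange: a = T/(0.85 f'_c b_f) = 109.5/(0.85 × 6 × 52) = 0.413 in.
Since a = 0.413 ≤ h_f = 5.1 in, the stress block lies entirely in the flange; analyse as a rectangular beam of width b_f.
M_n = T(d − a/2) = 109.5 × (24.4 − 0.2065) = 2649.2 kip·in.
M_n = 2649.2/12 = 220.77 kip·ft.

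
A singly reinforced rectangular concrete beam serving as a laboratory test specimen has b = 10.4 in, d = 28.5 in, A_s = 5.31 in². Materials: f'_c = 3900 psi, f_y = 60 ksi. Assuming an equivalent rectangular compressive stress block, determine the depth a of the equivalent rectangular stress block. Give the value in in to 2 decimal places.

T = A_s f_y = 5.31 × 60 = 318.6 kips.
a = T/(0.85 f'_c b) = 318.6/(0.85 × 3.9 × 10.4) = 9.24 in.

a ≈ 9.24 in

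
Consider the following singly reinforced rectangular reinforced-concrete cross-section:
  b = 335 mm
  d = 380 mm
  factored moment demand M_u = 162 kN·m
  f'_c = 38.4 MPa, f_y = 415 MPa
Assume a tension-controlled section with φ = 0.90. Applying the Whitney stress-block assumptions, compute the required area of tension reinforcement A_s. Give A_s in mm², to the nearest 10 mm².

A_s ≈ 1220 mm²

M_n = M_u/φ = 162/0.90 = 180 kN·m.
With M_n = 0.85 f'_c a b (d − a/2), solve the quadratic for a:
a = d − √(d² − 2M_n/(0.85 f'_c b)) = 380 − √(380² − 2 × 180×10⁶/(0.85 × 38.4 × 335)) = 46.12 mm.
A_s = 0.85 f'_c a b / f_y = 0.85 × 38.4 × 46.12 × 335 / 415 = 1215.2 mm².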